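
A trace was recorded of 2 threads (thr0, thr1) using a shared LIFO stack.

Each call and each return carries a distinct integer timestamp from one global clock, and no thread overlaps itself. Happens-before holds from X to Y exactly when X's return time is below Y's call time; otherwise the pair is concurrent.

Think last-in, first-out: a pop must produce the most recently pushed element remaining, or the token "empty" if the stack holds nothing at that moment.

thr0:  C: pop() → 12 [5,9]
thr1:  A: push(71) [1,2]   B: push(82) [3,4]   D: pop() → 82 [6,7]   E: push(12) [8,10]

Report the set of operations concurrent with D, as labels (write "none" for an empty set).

concurrent with D ([6,7]): every op whose interval crosses 6..7
A [1,2]: before
B [3,4]: before
C [5,9]: concurrent
E [8,10]: after

C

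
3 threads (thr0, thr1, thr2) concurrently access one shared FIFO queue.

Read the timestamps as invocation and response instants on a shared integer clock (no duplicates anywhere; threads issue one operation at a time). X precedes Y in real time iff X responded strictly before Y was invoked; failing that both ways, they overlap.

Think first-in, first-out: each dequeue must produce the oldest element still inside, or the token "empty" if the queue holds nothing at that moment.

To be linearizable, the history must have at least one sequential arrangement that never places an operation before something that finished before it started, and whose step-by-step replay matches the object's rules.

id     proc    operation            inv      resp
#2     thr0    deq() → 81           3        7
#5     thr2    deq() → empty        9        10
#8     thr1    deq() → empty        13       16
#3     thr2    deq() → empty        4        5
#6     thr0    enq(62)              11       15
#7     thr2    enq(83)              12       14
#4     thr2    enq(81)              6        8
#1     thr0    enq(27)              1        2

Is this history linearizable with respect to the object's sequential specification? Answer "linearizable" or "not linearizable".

prefix check: 1..6 passes, 1..7 fails once #2's time-7 response joins
the 3 completed operations admit 2 real-time orders; each fails the FIFO queue replay
no completion choice of the 1 pending operation (#4) rescues it — every subset was tried
for example #1, #2, #3 (pending dropped) fails at step 2: #2 deq() → 81 is not legal there
for example #1, #3, #2 (pending dropped) fails at step 2: #3 deq() → empty is not legal there

not linearizable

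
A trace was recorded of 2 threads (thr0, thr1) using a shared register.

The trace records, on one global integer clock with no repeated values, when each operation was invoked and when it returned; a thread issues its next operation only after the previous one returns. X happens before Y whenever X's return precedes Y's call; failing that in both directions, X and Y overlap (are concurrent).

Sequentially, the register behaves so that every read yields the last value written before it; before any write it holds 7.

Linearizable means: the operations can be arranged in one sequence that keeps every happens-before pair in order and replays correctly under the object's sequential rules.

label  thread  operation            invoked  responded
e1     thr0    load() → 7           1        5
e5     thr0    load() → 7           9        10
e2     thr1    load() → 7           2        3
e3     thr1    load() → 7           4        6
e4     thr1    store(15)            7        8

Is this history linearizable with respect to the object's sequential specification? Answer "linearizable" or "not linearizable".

prefix check: 1..9 passes, 1..10 fails once e5's time-10 response joins
the 5 completed operations admit 3 real-time orders; each fails the register replay
one such order, e1, e2, e3, e4, e5, breaks at step 5 where e5 load() → 7 is illegal
one such order, e2, e1, e3, e4, e5, breaks at step 5 where e5 load() → 7 is illegal

not linearizable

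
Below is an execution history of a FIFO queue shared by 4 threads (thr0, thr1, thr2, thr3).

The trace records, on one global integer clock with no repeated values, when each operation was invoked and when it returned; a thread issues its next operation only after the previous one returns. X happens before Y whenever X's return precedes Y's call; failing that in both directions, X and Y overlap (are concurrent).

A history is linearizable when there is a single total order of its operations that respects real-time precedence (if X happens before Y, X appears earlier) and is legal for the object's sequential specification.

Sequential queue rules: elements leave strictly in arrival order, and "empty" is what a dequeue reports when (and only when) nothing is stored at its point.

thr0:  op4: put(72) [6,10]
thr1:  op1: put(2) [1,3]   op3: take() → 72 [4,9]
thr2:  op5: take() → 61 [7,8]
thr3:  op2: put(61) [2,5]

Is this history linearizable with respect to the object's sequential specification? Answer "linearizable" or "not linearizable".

the violation lands at event 9, op3's response at time 9: events 1..8 linearize, events 1..9 do not
checked exhaustively: 5 real-time-consistent orders of 4 completed operations, zero legal FIFO queue replays
including or dropping the 1 pending operation (op4) in any combination fails
e.g. op1, op2, op3, op5 (pending dropped): illegal at step 3, since op3 take() → 72 cannot apply there
e.g. op1, op2, op5, op3 (pending dropped): illegal at step 3, since op5 take() → 61 cannot apply there

not linearizable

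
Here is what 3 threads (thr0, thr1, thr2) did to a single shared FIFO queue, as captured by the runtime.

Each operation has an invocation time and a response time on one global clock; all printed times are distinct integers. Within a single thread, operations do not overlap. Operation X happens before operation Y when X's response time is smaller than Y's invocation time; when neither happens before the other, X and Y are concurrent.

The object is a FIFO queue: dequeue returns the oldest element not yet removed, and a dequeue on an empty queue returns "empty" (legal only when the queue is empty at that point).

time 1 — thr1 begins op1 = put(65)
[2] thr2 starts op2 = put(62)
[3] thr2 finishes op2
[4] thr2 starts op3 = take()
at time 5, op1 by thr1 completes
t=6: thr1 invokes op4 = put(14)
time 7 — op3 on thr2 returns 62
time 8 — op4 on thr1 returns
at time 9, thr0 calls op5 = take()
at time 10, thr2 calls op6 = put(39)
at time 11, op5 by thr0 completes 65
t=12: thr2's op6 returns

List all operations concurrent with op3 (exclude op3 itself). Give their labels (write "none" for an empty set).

op1, op4

op3 spans [4,7]; an op avoiding the whole window 4..7 is ordered, any other is concurrent
op1 [1,5]: concurrent
op2 [2,3]: before
op4 [6,8]: concurrent
op5 [9,11]: after
op6 [10,12]: after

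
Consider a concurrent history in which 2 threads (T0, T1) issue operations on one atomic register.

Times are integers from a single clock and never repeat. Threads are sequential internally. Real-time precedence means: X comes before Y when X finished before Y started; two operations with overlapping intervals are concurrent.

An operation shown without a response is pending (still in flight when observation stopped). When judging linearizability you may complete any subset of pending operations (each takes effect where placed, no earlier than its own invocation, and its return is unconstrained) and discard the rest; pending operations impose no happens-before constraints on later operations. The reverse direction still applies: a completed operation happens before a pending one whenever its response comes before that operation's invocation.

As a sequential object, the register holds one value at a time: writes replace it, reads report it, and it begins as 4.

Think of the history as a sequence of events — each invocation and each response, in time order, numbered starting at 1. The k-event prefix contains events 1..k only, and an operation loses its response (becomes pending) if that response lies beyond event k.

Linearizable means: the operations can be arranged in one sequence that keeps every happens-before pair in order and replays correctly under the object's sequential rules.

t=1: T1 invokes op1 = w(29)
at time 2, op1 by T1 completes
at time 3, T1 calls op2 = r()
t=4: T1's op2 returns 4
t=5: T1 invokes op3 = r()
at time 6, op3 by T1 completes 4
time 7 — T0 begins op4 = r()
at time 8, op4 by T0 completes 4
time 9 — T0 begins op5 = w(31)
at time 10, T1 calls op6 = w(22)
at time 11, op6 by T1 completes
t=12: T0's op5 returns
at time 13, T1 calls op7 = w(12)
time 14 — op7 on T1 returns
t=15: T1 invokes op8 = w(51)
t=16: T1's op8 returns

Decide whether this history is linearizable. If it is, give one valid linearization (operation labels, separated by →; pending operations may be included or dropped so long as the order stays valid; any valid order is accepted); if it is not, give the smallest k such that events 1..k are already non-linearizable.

prefix check: 1..3 passes, 1..4 fails once op2's time-4 response joins
the sole real-time-consistent order of 2 completed operations fails the atomic register replay
one such order, op1, op2, breaks at step 2 where op2 r() → 4 is illegal

not linearizable — minimal violating prefix: 4 events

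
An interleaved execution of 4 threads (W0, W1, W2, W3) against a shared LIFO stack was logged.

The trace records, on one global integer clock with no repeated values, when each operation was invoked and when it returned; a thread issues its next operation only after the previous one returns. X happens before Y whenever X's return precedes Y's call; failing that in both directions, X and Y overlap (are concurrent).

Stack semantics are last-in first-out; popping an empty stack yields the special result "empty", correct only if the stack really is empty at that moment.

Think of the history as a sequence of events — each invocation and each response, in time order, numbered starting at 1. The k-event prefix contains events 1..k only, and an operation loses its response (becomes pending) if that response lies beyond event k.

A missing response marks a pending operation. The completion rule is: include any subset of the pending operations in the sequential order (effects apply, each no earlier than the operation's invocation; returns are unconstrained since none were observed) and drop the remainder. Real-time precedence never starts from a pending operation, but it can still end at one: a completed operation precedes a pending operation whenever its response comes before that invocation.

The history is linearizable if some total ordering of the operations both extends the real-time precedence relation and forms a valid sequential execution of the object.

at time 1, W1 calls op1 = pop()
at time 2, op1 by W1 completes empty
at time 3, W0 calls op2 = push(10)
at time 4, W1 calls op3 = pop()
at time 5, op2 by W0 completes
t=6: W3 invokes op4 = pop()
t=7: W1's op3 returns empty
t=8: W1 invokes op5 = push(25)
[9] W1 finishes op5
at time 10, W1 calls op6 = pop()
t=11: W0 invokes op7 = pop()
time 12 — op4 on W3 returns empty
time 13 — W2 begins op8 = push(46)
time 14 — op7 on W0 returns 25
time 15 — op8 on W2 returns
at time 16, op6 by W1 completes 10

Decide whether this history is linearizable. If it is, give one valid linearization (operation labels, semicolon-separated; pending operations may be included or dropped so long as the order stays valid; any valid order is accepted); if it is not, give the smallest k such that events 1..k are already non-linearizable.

linearizable — witness: op1; op3; op2; op5; op7; op6; op4; op8

1. op1 pop() → empty, leaving stack <>
2. op3 pop() → empty, leaving stack <>
3. op2 push(10), leaving stack <10>
4. op5 push(25), leaving stack <10,25>
5. op7 pop() → 25, leaving stack <10>
6. op6 pop() → 10, leaving stack <>
7. op4 pop() → empty, leaving stack <>
8. op8 push(46), leaving stack <46>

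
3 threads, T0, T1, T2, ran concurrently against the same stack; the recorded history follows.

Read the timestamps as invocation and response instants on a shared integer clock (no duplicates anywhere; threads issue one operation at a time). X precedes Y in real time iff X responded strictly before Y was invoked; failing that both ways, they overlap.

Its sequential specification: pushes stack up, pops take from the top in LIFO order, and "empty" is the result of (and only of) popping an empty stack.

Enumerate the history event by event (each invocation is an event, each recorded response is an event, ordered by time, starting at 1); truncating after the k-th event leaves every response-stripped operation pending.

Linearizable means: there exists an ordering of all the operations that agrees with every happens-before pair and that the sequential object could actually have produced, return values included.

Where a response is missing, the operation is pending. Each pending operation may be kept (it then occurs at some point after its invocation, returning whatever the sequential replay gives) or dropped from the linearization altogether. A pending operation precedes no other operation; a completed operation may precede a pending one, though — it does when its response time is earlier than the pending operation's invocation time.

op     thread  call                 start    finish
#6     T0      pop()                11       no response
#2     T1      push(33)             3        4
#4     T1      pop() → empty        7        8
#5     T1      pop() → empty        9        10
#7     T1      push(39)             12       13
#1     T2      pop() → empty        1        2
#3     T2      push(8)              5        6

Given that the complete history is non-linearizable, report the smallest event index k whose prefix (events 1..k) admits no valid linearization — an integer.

events 1..7 are linearizable, e.g. via #1, #2, #3:
after step 1 (#1 pop() → empty): stack <>
after step 2 (#2 push(33)): stack <33>
after step 3 (#3 push(8)): stack <33,8>
with event 8 included (#4 responding at time 8), all real-time-consistent orders fail
e.g. #1, #2, #3, #4: illegal at step 4, since #4 pop() → empty cannot apply there

8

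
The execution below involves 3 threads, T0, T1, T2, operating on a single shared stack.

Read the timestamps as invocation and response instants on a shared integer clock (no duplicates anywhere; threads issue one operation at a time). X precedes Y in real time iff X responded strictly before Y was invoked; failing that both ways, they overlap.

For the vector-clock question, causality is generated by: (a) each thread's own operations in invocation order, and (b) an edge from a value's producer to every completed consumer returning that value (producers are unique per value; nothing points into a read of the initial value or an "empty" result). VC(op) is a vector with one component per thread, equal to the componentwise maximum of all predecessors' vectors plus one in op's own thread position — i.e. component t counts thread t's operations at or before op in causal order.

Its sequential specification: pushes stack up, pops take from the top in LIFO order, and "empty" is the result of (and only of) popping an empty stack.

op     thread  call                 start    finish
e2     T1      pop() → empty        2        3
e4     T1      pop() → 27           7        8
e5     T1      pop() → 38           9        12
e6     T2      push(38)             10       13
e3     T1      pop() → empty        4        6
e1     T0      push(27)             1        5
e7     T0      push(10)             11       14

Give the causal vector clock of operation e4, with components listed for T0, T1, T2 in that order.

e6 (invocation 10): nothing precedes it; T2's component alone gives (0, 0, 1)
e2 (invocation 2): nothing precedes it; T1's component alone gives (0, 1, 0)
e1 (invocation 1): nothing precedes it; T0's component alone gives (1, 0, 0)
e3 (invocation 4): componentwise max over VC(e2)=(0, 1, 0), +1 at T1, giving (0, 2, 0)
e7 (invocation 11): componentwise max over VC(e1)=(1, 0, 0), +1 at T0, giving (2, 0, 0)
e4 (invocation 7): componentwise max over VC(e1)=(1, 0, 0), VC(e3)=(0, 2, 0), +1 at T1, giving (1, 3, 0)
e5 (invocation 9): componentwise max over VC(e4)=(1, 3, 0), VC(e6)=(0, 0, 1), +1 at T1, giving (1, 4, 1)
target: VC(e4) = (1, 3, 0)

(1, 3, 0)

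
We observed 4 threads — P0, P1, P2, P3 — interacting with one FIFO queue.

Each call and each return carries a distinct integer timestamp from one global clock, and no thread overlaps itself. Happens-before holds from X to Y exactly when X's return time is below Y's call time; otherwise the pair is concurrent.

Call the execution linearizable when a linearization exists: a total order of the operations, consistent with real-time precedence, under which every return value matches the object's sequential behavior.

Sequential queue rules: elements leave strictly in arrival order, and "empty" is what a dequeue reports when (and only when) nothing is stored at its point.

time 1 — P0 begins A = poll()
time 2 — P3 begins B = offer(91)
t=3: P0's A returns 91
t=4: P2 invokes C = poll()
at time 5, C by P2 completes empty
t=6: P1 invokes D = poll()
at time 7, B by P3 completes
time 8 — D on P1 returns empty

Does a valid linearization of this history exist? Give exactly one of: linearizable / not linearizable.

linearizable

one valid linearization: B, A, C, D
1. B offer(91), leaving queue <91>
2. A poll() → 91, leaving queue <>
3. C poll() → empty, leaving queue <>
4. D poll() → empty, leaving queue <>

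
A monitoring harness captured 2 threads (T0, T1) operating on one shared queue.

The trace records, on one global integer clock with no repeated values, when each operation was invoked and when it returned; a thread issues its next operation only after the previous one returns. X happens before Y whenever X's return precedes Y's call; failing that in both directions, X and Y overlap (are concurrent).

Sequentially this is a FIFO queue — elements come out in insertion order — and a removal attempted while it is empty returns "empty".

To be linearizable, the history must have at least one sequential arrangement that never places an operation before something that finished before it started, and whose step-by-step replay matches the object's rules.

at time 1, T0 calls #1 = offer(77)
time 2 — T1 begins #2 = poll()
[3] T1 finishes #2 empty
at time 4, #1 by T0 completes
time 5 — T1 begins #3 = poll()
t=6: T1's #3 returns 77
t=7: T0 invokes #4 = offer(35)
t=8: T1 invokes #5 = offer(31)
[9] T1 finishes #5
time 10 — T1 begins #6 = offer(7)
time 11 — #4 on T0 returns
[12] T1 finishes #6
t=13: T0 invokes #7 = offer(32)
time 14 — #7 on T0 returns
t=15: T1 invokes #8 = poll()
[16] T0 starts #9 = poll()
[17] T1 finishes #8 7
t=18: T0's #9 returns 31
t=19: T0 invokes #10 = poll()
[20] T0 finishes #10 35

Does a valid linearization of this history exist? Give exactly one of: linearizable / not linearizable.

linearizable

witness order: #2, #1, #3, #5, #6, #4, #7, #9, #8, #10
after step 1 (#2 poll() → empty): queue <>
after step 2 (#1 offer(77)): queue <77>
after step 3 (#3 poll() → 77): queue <>
after step 4 (#5 offer(31)): queue <31>
after step 5 (#6 offer(7)): queue <31,7>
after step 6 (#4 offer(35)): queue <31,7,35>
after step 7 (#7 offer(32)): queue <31,7,35,32>
after step 8 (#9 poll() → 31): queue <7,35,32>
after step 9 (#8 poll() → 7): queue <35,32>
after step 10 (#10 poll() → 35): queue <32>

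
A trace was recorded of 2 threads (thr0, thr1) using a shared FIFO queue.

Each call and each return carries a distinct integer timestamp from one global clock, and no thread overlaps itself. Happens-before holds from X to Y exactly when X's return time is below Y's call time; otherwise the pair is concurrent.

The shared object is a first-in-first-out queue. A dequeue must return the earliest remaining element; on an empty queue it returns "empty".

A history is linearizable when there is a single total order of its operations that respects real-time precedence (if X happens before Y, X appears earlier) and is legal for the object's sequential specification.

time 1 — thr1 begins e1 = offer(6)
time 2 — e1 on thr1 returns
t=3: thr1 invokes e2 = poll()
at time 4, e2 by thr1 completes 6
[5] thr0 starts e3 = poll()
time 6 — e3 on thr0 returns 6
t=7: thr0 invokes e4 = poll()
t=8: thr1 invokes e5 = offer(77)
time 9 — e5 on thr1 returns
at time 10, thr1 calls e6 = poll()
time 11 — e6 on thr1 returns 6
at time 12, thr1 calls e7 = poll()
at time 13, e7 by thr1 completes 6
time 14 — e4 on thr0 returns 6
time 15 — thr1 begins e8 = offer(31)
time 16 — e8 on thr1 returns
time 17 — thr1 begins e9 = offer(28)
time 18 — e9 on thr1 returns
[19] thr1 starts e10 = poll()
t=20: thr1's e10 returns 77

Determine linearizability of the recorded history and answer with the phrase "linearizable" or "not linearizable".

through event 5 a valid linearization exists; event 6 (e3 responding at time 6) ends that
a single order respects real time; the 3 completed FIFO queue operations fail replay along it
for example e1, e2, e3 fails at step 3: e3 poll() → 6 is not legal there

not linearizable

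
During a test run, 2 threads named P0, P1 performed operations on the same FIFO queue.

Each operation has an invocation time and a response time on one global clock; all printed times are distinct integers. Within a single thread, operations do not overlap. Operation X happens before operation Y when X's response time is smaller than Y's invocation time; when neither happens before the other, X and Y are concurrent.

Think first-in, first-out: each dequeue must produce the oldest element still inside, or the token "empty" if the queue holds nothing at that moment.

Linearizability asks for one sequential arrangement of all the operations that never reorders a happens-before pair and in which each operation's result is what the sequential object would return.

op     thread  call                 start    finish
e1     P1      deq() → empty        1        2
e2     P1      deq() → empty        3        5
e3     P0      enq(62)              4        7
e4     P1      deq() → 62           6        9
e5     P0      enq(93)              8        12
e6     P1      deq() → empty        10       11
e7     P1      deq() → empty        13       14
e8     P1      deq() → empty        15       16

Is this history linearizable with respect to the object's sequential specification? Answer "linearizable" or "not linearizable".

the violation lands at event 14, e7's response at time 14: events 1..13 linearize, events 1..14 do not
8 orders of the 7 completed FIFO queue ops respect real time; none is legal
e.g. e1, e2, e3, e4, e5, e6, e7: illegal at step 6, since e6 deq() → empty cannot apply there
e.g. e1, e2, e3, e4, e6, e5, e7: illegal at step 7, since e7 deq() → empty cannot apply there

not linearizable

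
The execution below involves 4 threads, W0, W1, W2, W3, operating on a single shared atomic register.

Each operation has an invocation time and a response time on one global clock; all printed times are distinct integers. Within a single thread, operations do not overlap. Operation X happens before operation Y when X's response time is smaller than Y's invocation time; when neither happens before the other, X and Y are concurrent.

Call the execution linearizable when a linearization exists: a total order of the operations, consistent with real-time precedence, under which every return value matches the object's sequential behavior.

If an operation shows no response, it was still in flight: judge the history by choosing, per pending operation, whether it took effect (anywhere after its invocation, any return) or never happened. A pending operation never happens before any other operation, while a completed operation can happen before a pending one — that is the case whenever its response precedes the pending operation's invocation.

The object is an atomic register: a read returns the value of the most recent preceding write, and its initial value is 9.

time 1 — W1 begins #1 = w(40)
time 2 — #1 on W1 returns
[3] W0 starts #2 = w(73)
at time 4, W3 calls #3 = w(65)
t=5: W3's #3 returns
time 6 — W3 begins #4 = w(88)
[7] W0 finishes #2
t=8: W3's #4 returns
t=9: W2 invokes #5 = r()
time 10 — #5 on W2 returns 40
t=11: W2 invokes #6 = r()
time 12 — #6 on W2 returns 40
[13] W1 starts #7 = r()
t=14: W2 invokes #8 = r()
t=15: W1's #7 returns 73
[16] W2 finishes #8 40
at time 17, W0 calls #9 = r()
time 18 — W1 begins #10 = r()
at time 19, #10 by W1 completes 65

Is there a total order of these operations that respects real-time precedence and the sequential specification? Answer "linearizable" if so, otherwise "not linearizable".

through event 9 a valid linearization exists; event 10 (#5 responding at time 10) ends that
3 orders of the 5 completed atomic register ops respect real time; none is legal
for example #1, #2, #3, #4, #5 fails at step 5: #5 r() → 40 is not legal there
for example #1, #3, #2, #4, #5 fails at step 5: #5 r() → 40 is not legal there

not linearizable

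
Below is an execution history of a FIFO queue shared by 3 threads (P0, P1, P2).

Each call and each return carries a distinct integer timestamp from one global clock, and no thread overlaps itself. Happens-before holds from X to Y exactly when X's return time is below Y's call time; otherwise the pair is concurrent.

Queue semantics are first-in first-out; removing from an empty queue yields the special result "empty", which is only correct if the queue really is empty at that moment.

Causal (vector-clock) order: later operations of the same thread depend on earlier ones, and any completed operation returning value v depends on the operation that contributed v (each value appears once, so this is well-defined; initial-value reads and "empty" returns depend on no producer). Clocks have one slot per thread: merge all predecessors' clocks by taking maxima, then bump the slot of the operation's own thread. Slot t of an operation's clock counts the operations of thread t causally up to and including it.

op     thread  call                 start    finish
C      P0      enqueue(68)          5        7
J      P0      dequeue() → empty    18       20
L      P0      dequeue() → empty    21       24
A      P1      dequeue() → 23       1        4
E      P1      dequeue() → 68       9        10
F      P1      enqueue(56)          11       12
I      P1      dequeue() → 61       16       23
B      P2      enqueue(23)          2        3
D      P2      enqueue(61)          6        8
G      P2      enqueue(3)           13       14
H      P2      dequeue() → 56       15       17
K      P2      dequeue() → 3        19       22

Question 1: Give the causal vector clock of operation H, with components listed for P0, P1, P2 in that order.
invoked at 2, B has no predecessors; its own P2 bump gives (0, 0, 1)
invoked at 5, C has no predecessors; its own P0 bump gives (1, 0, 0)
VC(D, invoked at 6): max of VC(B)=(0, 0, 1), then +1 on thread P2 → (0, 0, 2)
VC(A, invoked at 1): max of VC(B)=(0, 0, 1), then +1 on thread P1 → (0, 1, 1)
VC(J, invoked at 18): max of VC(C)=(1, 0, 0), then +1 on thread P0 → (2, 0, 0)
VC(G, invoked at 13): max of VC(D)=(0, 0, 2), then +1 on thread P2 → (0, 0, 3)
VC(L, invoked at 21): max of VC(J)=(2, 0, 0), then +1 on thread P0 → (3, 0, 0)
VC(E, invoked at 9): max of VC(A)=(0, 1, 1), VC(C)=(1, 0, 0), then +1 on thread P1 → (1, 2, 1)
VC(F, invoked at 11): max of VC(E)=(1, 2, 1), then +1 on thread P1 → (1, 3, 1)
VC(I, invoked at 16): max of VC(D)=(0, 0, 2), VC(F)=(1, 3, 1), then +1 on thread P1 → (1, 4, 2)
VC(H, invoked at 15): max of VC(F)=(1, 3, 1), VC(G)=(0, 0, 3), then +1 on thread P2 → (1, 3, 4)
VC(K, invoked at 19): max of VC(G)=(0, 0, 3), VC(H)=(1, 3, 4), then +1 on thread P2 → (1, 3, 5)
target: VC(H) = (1, 3, 4)

(1, 3, 4)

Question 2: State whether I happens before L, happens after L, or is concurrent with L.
I spans [16,23], L spans [21,24]
the intervals overlap in both directions

concurrent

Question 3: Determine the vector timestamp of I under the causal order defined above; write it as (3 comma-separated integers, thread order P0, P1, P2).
no predecessors for B (invoked 2): P2 increments from zero → (0, 0, 1)
no predecessors for C (invoked 5): P0 increments from zero → (1, 0, 0)
D (invocation 6): componentwise max over VC(B)=(0, 0, 1), +1 at P2, giving (0, 0, 2)
A (invocation 1): componentwise max over VC(B)=(0, 0, 1), +1 at P1, giving (0, 1, 1)
J (invocation 18): componentwise max over VC(C)=(1, 0, 0), +1 at P0, giving (2, 0, 0)
G (invocation 13): componentwise max over VC(D)=(0, 0, 2), +1 at P2, giving (0, 0, 3)
L (invocation 21): componentwise max over VC(J)=(2, 0, 0), +1 at P0, giving (3, 0, 0)
E (invocation 9): componentwise max over VC(A)=(0, 1, 1), VC(C)=(1, 0, 0), +1 at P1, giving (1, 2, 1)
F (invocation 11): componentwise max over VC(E)=(1, 2, 1), +1 at P1, giving (1, 3, 1)
I (invocation 16): componentwise max over VC(D)=(0, 0, 2), VC(F)=(1, 3, 1), +1 at P1, giving (1, 4, 2)
H (invocation 15): componentwise max over VC(F)=(1, 3, 1), VC(G)=(0, 0, 3), +1 at P2, giving (1, 3, 4)
K (invocation 19): componentwise max over VC(G)=(0, 0, 3), VC(H)=(1, 3, 4), +1 at P2, giving (1, 3, 5)
target: VC(I) = (1, 4, 2)

(1, 4, 2)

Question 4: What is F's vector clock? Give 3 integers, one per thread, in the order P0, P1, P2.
VC(B, invoked at 2): no causal predecessors; +1 on P2 → (0, 0, 1)
VC(C, invoked at 5): no causal predecessors; +1 on P0 → (1, 0, 0)
invoked at 6, D merges VC(B)=(0, 0, 1) and bumps P2's slot → (0, 0, 2)
invoked at 1, A merges VC(B)=(0, 0, 1) and bumps P1's slot → (0, 1, 1)
invoked at 18, J merges VC(C)=(1, 0, 0) and bumps P0's slot → (2, 0, 0)
invoked at 13, G merges VC(D)=(0, 0, 2) and bumps P2's slot → (0, 0, 3)
invoked at 21, L merges VC(J)=(2, 0, 0) and bumps P0's slot → (3, 0, 0)
invoked at 9, E merges VC(A)=(0, 1, 1), VC(C)=(1, 0, 0) and bumps P1's slot → (1, 2, 1)
invoked at 11, F merges VC(E)=(1, 2, 1) and bumps P1's slot → (1, 3, 1)
invoked at 16, I merges VC(D)=(0, 0, 2), VC(F)=(1, 3, 1) and bumps P1's slot → (1, 4, 2)
invoked at 15, H merges VC(F)=(1, 3, 1), VC(G)=(0, 0, 3) and bumps P2's slot → (1, 3, 4)
invoked at 19, K merges VC(G)=(0, 0, 3), VC(H)=(1, 3, 4) and bumps P2's slot → (1, 3, 5)
target: VC(F) = (1, 3, 1)

(1, 3, 1)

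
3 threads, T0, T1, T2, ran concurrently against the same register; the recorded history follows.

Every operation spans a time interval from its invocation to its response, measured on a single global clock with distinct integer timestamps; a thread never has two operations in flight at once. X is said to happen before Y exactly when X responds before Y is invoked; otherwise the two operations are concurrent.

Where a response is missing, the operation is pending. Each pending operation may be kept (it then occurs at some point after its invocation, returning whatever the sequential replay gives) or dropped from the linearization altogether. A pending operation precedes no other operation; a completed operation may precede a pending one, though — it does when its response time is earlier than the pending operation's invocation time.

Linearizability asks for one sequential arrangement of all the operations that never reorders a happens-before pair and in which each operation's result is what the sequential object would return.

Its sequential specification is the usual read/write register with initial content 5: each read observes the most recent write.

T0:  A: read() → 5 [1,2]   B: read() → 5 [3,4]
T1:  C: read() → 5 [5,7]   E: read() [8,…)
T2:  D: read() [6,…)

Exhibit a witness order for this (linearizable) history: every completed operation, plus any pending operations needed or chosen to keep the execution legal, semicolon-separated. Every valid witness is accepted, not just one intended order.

1. A read() → 5, leaving value 5
2. B read() → 5, leaving value 5
3. C read() → 5, leaving value 5

A; B; C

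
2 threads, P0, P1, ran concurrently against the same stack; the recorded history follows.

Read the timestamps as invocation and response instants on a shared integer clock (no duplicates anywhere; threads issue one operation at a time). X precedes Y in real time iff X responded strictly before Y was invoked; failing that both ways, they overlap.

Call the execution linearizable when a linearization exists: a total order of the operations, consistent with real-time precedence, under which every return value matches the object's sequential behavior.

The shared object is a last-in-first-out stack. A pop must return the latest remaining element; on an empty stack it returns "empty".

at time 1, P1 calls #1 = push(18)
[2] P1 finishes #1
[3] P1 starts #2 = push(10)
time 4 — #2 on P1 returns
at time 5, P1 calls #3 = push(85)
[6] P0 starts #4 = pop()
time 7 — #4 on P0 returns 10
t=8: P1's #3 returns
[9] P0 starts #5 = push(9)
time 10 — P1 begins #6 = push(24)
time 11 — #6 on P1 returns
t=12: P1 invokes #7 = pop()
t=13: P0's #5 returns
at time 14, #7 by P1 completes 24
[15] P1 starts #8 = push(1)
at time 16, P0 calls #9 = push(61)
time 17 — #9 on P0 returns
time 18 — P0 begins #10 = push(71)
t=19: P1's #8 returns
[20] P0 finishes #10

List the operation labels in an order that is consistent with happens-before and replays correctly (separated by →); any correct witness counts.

step 1: #1 push(18) — stack <18>
step 2: #2 push(10) — stack <18,10>
step 3: #4 pop() → 10 — stack <18>
step 4: #3 push(85) — stack <18,85>
step 5: #5 push(9) — stack <18,85,9>
step 6: #6 push(24) — stack <18,85,9,24>
step 7: #7 pop() → 24 — stack <18,85,9>
step 8: #8 push(1) — stack <18,85,9,1>
step 9: #9 push(61) — stack <18,85,9,1,61>
step 10: #10 push(71) — stack <18,85,9,1,61,71>

#1 → #2 → #4 → #3 → #5 → #6 → #7 → #8 → #9 → #10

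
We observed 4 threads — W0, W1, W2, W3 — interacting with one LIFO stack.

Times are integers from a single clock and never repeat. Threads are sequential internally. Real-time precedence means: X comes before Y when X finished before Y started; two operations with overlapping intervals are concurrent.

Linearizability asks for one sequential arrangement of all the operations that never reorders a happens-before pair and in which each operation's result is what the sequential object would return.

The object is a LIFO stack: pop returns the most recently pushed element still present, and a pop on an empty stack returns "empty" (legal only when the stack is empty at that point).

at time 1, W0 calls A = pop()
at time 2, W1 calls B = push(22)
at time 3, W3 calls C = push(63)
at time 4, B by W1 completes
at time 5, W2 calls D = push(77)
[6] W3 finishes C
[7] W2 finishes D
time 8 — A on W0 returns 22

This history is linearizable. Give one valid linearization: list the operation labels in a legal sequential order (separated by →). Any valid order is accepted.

B → A → C → D

step 1: B push(22) — stack <22>
step 2: A pop() → 22 — stack <>
step 3: C push(63) — stack <63>
step 4: D push(77) — stack <63,77>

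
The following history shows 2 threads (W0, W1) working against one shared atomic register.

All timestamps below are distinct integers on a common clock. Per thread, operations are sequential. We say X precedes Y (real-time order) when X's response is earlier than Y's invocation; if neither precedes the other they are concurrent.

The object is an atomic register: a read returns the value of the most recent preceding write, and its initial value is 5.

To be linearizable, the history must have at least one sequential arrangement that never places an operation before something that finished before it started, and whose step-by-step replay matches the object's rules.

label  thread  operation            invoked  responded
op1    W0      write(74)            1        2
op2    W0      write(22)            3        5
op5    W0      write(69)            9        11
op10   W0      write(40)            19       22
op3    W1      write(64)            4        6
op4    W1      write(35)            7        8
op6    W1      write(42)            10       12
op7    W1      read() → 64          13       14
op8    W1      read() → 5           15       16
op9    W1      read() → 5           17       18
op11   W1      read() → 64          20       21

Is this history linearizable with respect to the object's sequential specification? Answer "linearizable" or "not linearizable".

not linearizable

events 1..13 are fine; event 14 — the response of op7 at time 14 — makes the prefix non-linearizable
the 7 completed operations admit 4 real-time orders; each fails the atomic register replay
take op1, op2, op3, op4, op5, op6, op7: step 7 already fails, because op7 read() → 64 cannot occur there
take op1, op2, op3, op4, op6, op5, op7: step 7 already fails, because op7 read() → 64 cannot occur there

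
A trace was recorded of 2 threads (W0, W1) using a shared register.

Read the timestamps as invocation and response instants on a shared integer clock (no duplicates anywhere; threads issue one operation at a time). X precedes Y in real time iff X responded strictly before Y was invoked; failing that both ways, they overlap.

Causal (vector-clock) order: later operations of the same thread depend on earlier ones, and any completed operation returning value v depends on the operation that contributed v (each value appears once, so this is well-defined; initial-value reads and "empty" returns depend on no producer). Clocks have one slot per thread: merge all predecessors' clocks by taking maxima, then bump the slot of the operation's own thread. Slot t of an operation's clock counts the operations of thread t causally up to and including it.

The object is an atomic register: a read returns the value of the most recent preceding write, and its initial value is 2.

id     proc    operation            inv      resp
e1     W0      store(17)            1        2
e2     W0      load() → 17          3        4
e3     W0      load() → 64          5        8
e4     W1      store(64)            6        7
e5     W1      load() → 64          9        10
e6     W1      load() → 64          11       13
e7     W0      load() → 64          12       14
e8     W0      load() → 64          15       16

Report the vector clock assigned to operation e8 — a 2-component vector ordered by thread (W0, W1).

root op e4, invoked 6: fresh clock plus W1's own tick → (0, 1)
root op e1, invoked 1: fresh clock plus W0's own tick → (1, 0)
invoked at 9, e5 merges VC(e4)=(0, 1) and bumps W1's slot → (0, 2)
invoked at 3, e2 merges VC(e1)=(1, 0) and bumps W0's slot → (2, 0)
invoked at 11, e6 merges VC(e4)=(0, 1), VC(e5)=(0, 2) and bumps W1's slot → (0, 3)
invoked at 5, e3 merges VC(e2)=(2, 0), VC(e4)=(0, 1) and bumps W0's slot → (3, 1)
invoked at 12, e7 merges VC(e3)=(3, 1), VC(e4)=(0, 1) and bumps W0's slot → (4, 1)
invoked at 15, e8 merges VC(e4)=(0, 1), VC(e7)=(4, 1) and bumps W0's slot → (5, 1)
target: VC(e8) = (5, 1)

(5, 1)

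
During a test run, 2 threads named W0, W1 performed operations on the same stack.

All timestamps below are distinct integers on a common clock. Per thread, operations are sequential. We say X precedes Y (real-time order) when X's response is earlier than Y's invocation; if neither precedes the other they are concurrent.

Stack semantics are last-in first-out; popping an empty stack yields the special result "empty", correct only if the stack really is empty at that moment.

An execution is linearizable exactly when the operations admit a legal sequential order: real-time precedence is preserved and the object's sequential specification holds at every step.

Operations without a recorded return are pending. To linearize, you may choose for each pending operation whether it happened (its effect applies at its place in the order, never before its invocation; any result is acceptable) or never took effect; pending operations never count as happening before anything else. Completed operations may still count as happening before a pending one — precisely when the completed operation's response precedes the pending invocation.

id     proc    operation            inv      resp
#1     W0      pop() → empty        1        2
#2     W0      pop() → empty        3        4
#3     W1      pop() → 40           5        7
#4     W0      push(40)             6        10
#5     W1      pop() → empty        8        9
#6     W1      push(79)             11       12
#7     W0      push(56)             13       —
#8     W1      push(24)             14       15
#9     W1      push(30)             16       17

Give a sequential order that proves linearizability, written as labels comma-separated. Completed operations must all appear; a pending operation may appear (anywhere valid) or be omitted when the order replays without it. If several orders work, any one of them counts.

step 1: #1 pop() → empty — stack <>
step 2: #2 pop() → empty — stack <>
step 3: #4 push(40) — stack <40>
step 4: #3 pop() → 40 — stack <>
step 5: #5 pop() → empty — stack <>
step 6: #6 push(79) — stack <79>
step 7: #7 push(56) (pending, included) — stack <79,56>
step 8: #8 push(24) — stack <79,56,24>
step 9: #9 push(30) — stack <79,56,24,30>

#1, #2, #4, #3, #5, #6, #7, #8, #9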